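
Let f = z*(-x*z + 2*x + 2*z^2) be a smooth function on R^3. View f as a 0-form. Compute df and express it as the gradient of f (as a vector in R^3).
df = (z*(2 - z)) dx + (0) dy + (-2*x*z + 2*x + 6*z^2) dz; grad f = (z*(2 - z), 0, -2*x*z + 2*x + 6*z^2)

For a 0-form f, d f = (∂f/∂x) dx + (∂f/∂y) dy + (∂f/∂z) dz. The components of the vector representation are exactly the entries of grad f in Cartesian coordinates:
  ∂f/∂x = z*(2 - z)
  ∂f/∂y = 0
  ∂f/∂z = -2*x*z + 2*x + 6*z^2.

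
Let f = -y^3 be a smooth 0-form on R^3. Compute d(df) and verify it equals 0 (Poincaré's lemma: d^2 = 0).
d(df) = 0

Step 1: df = sum_i (∂f/∂x_i) dx_i = (0) dx + (-3*y^2) dy + (0) dz.
Step 2: Apply d again. Using the 1-form formula, the coefficient of dx ∧ dy in d(df) is ∂^2 f/∂x ∂y - ∂^2 f/∂y ∂x = (0) - (0) = 0 (equality of mixed partials for smooth f).
Similarly for dx ∧ dz and dy ∧ dz — all coefficients vanish. So d(df) = 0.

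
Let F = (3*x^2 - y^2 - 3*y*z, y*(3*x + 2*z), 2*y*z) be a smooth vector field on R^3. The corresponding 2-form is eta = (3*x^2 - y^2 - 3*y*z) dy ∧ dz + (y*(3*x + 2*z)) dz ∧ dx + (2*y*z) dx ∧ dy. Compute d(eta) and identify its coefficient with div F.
d(eta) = (9*x + 2*y + 2*z) dx ∧ dy ∧ dz; div F = 9*x + 2*y + 2*z

For a 2-form in R^3 of the form above, applying d gives a 3-form with coefficient ∂P/∂x + ∂Q/∂y + ∂R/∂z:
  ∂P/∂x = 6*x
  ∂Q/∂y = 3*x + 2*z
  ∂R/∂z = 2*y
Sum = 9*x + 2*y + 2*z, which is exactly div F.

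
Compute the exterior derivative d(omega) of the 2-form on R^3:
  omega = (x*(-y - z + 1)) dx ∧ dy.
d(omega) = (-x) dx ∧ dy ∧ dz

For a 2-form omega = sum_{i<j} g_{ij} dx_i ∧ dx_j, the exterior derivative is
  d(omega) = sum_{i<j} d(g_{ij}) ∧ dx_i ∧ dx_j = sum_{i<j, k} (∂g_{ij}/∂x_k) dx_k ∧ dx_i ∧ dx_j.
Expand each term, using dx_k ∧ dx_i ∧ dx_j = sgn(permutation) dx_{(a)} ∧ dx_{(b)} ∧ dx_{(c)} with (a < b < c) sorted:
  d(x*(-y - z + 1)) includes (∂/∂z)(x*(-y - z + 1)) dz = (-x) dz, which multiplied by dx ∧ dy gives (-x) dx ∧ dy ∧ dz
Collecting like 3-forms: d(omega) = (-x) dx ∧ dy ∧ dz.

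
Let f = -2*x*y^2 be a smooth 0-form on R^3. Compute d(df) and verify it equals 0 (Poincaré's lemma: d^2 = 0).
d(df) = 0

Step 1: df = sum_i (∂f/∂x_i) dx_i = (-2*y^2) dx + (-4*x*y) dy + (0) dz.
Step 2: Apply d again. Using the 1-form formula, the coefficient of dx ∧ dy in d(df) is ∂^2 f/∂x ∂y - ∂^2 f/∂y ∂x = (-4*y) - (-4*y) = 0 (equality of mixed partials for smooth f).
Similarly for dx ∧ dz and dy ∧ dz — all coefficients vanish. So d(df) = 0.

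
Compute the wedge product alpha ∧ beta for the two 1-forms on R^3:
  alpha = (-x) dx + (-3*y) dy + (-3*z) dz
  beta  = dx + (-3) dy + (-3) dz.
alpha ∧ beta = (3*x + 3*y) dx ∧ dy + (3*x + 3*z) dx ∧ dz + (9*y - 9*z) dy ∧ dz

Distribute the wedge, using dx_i ∧ dx_j = -dx_j ∧ dx_i and dx_i ∧ dx_i = 0. For each pair (i, j) with i < j, the coefficient of dx_i ∧ dx_j in alpha ∧ beta is (alpha_i * beta_j - alpha_j * beta_i). Collecting: alpha ∧ beta = (3*x + 3*y) dx ∧ dy + (3*x + 3*z) dx ∧ dz + (9*y - 9*z) dy ∧ dz.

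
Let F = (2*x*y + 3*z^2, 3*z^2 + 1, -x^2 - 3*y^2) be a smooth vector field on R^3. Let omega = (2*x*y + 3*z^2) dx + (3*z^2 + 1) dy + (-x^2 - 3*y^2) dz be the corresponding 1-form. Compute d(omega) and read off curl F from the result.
d(omega) = (-6*y - 6*z) dy ∧ dz + (2*x + 6*z) dz ∧ dx + (-2*x) dx ∧ dy; curl F = (-6*y - 6*z, 2*x + 6*z, -2*x)

d omega = sum_{i<j} (∂f_j/∂x_i - ∂f_i/∂x_j) dx_i ∧ dx_j. Under the identification (dy ∧ dz, dz ∧ dx, dx ∧ dy) ↔ (e_x, e_y, e_z), the coefficients are exactly the components of curl F. Compute:
  ∂R/∂y - ∂Q/∂z = (-6*y) - (6*z) = -6*y - 6*z
  ∂P/∂z - ∂R/∂x = (6*z) - (-2*x) = 2*x + 6*z
  ∂Q/∂x - ∂P/∂y = (0) - (2*x) = -2*x.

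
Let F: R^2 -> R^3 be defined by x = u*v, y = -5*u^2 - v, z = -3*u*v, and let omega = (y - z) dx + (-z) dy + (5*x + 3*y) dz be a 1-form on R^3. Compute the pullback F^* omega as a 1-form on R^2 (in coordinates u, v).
F^* omega = (2*v*(5*u^2 - 6*u*v + 4*v)) du + (u*(40*u^2 - 12*u*v + 5*v)) dv

Using F^*(f dg) = (f ∘ F) d(g ∘ F), substitute each coordinate x_i by F_i(u, v) in f_i, and replace dx_i by d F_i = (∂F_i/∂u) du + (∂F_i/∂v) dv.
  For the x component: f_1(F) = -5*u^2 + 3*u*v - v; d F_1 = (v) du + (u) dv
  For the y component: f_2(F) = 3*u*v; d F_2 = (-10*u) du + (-1) dv
  For the z component: f_3(F) = -15*u^2 + 5*u*v - 3*v; d F_3 = (-3*v) du + (-3*u) dv
Combining and collecting du, dv coefficients:
  coeff of du: 2*v*(5*u^2 - 6*u*v + 4*v)
  coeff of dv: u*(40*u^2 - 12*u*v + 5*v)
F^* omega = (2*v*(5*u^2 - 6*u*v + 4*v)) du + (u*(40*u^2 - 12*u*v + 5*v)) dv.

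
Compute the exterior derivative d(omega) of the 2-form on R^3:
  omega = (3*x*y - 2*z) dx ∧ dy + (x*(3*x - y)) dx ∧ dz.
d(omega) = (x - 2) dx ∧ dy ∧ dz

For a 2-form omega = sum_{i<j} g_{ij} dx_i ∧ dx_j, the exterior derivative is
  d(omega) = sum_{i<j} d(g_{ij}) ∧ dx_i ∧ dx_j = sum_{i<j, k} (∂g_{ij}/∂x_k) dx_k ∧ dx_i ∧ dx_j.
Expand each term, using dx_k ∧ dx_i ∧ dx_j = sgn(permutation) dx_{(a)} ∧ dx_{(b)} ∧ dx_{(c)} with (a < b < c) sorted:
  d(3*x*y - 2*z) includes (∂/∂z)(3*x*y - 2*z) dz = (-2) dz, which multiplied by dx ∧ dy gives (-2) dx ∧ dy ∧ dz
  d(x*(3*x - y)) includes (∂/∂y)(x*(3*x - y)) dy = (-x) dy, which multiplied by dx ∧ dz gives (x) dx ∧ dy ∧ dz
Collecting like 3-forms: d(omega) = (x - 2) dx ∧ dy ∧ dz.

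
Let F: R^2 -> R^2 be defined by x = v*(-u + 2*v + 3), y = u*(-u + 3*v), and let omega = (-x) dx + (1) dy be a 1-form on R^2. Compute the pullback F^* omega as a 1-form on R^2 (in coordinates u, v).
F^* omega = (-u*v^2 - 2*u + 2*v^3 + 3*v^2 + 3*v) du + (-u^2*v + 6*u*v^2 + 6*u*v + 3*u - 8*v^3 - 18*v^2 - 9*v) dv

Using F^*(f dg) = (f ∘ F) d(g ∘ F), substitute each coordinate x_i by F_i(u, v) in f_i, and replace dx_i by d F_i = (∂F_i/∂u) du + (∂F_i/∂v) dv.
  For the x component: f_1(F) = v*(u - 2*v - 3); d F_1 = (-v) du + (-u + 4*v + 3) dv
  For the y component: f_2(F) = 1; d F_2 = (-2*u + 3*v) du + (3*u) dv
Combining and collecting du, dv coefficients:
  coeff of du: -u*v^2 - 2*u + 2*v^3 + 3*v^2 + 3*v
  coeff of dv: -u^2*v + 6*u*v^2 + 6*u*v + 3*u - 8*v^3 - 18*v^2 - 9*v
F^* omega = (-u*v^2 - 2*u + 2*v^3 + 3*v^2 + 3*v) du + (-u^2*v + 6*u*v^2 + 6*u*v + 3*u - 8*v^3 - 18*v^2 - 9*v) dv.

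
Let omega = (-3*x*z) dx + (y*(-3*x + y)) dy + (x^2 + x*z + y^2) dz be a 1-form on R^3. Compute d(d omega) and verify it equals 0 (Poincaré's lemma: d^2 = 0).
d(d omega) = 0

Step 1: d omega = sum_{i<j} (∂f_j/∂x_i - ∂f_i/∂x_j) dx_i ∧ dx_j:
  coeff of dx ∧ dy: -3*y
  coeff of dx ∧ dz: 5*x + z
  coeff of dy ∧ dz: 2*y
Step 2: Apply d again to each 2-form coefficient. The only possible 3-form in R^3 is dx ∧ dy ∧ dz, with coefficient
  ∂(coeff of dy∧dz)/∂x - ∂(coeff of dx∧dz)/∂y + ∂(coeff of dx∧dy)/∂z
  = ∂/∂x (2*y) - ∂/∂y (5*x + z) + ∂/∂z (-3*y).
Each of these terms simplifies to sums of mixed partials that cancel in pairs. The result is 0 (by equality of mixed partials for smooth functions — Schwarz / Clairaut).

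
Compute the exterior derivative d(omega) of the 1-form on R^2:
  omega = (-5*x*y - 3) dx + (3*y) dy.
d(omega) = (5*x) dx ∧ dy

For a 1-form omega = sum_i f_i dx_i, the exterior derivative is
  d(omega) = sum_{i < j} (∂f_j/∂x_i - ∂f_i/∂x_j) dx_i ∧ dx_j.
  coefficient of dx ∧ dy: ∂f_2/∂x - ∂f_1/∂y = ∂(3*y)/∂x - ∂(-5*x*y - 3)/∂y = 5*x
Assembling: d(omega) = (5*x) dx ∧ dy.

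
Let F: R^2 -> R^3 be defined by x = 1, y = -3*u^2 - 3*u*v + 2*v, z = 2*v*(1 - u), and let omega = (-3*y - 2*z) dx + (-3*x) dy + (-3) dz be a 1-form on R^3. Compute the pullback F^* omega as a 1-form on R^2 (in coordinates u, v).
F^* omega = (18*u + 15*v) du + (15*u - 12) dv

Using F^*(f dg) = (f ∘ F) d(g ∘ F), substitute each coordinate x_i by F_i(u, v) in f_i, and replace dx_i by d F_i = (∂F_i/∂u) du + (∂F_i/∂v) dv.
  For the x component: f_1(F) = 9*u^2 + 13*u*v - 10*v; d F_1 = (0) du + (0) dv
  For the y component: f_2(F) = -3; d F_2 = (-6*u - 3*v) du + (2 - 3*u) dv
  For the z component: f_3(F) = -3; d F_3 = (-2*v) du + (2 - 2*u) dv
Combining and collecting du, dv coefficients:
  coeff of du: 18*u + 15*v
  coeff of dv: 15*u - 12
F^* omega = (18*u + 15*v) du + (15*u - 12) dv.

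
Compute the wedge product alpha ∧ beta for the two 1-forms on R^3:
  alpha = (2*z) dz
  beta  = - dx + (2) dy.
alpha ∧ beta = (2*z) dx ∧ dz + (-4*z) dy ∧ dz

Distribute the wedge, using dx_i ∧ dx_j = -dx_j ∧ dx_i and dx_i ∧ dx_i = 0. For each pair (i, j) with i < j, the coefficient of dx_i ∧ dx_j in alpha ∧ beta is (alpha_i * beta_j - alpha_j * beta_i). Collecting: alpha ∧ beta = (2*z) dx ∧ dz + (-4*z) dy ∧ dz.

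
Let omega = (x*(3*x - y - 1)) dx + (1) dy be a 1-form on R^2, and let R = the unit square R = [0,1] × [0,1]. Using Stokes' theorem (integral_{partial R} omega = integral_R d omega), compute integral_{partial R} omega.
integral_(partial R) omega = 1/2

Stokes: integral_partial_R omega = integral_R d omega with d omega = (∂Q/∂x - ∂P/∂y) dx ∧ dy.
  ∂Q/∂x = 0
  ∂P/∂y = -x
  integrand = ∂Q/∂x - ∂P/∂y = x.
Integrating over R: integral_0^1 integral_0^1 (x) dx dy = 1/2.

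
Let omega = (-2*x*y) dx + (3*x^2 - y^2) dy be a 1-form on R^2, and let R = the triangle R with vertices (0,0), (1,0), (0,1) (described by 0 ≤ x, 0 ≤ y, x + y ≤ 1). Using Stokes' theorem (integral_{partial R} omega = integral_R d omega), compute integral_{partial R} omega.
integral_(partial R) omega = 4/3

Stokes: integral_partial_R omega = integral_R d omega with d omega = (∂Q/∂x - ∂P/∂y) dx ∧ dy.
  ∂Q/∂x = 6*x
  ∂P/∂y = -2*x
  integrand = ∂Q/∂x - ∂P/∂y = 8*x.
Integrating over R: integral_0^1 integral_0^{1-x} (8*x) dy dx = 4/3.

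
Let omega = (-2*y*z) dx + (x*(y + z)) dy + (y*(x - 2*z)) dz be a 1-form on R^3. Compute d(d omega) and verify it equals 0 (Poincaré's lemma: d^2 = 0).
d(d omega) = 0

Step 1: d omega = sum_{i<j} (∂f_j/∂x_i - ∂f_i/∂x_j) dx_i ∧ dx_j:
  coeff of dx ∧ dy: y + 3*z
  coeff of dx ∧ dz: 3*y
  coeff of dy ∧ dz: -2*z
Step 2: Apply d again to each 2-form coefficient. The only possible 3-form in R^3 is dx ∧ dy ∧ dz, with coefficient
  ∂(coeff of dy∧dz)/∂x - ∂(coeff of dx∧dz)/∂y + ∂(coeff of dx∧dy)/∂z
  = ∂/∂x (-2*z) - ∂/∂y (3*y) + ∂/∂z (y + 3*z).
Each of these terms simplifies to sums of mixed partials that cancel in pairs. The result is 0 (by equality of mixed partials for smooth functions — Schwarz / Clairaut).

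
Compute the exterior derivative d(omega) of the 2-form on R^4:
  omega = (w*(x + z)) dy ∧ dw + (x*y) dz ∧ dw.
d(omega) = (w) dx ∧ dy ∧ dw + (-w + x) dy ∧ dz ∧ dw + (y) dx ∧ dz ∧ dw

For a 2-form omega = sum_{i<j} g_{ij} dx_i ∧ dx_j, the exterior derivative is
  d(omega) = sum_{i<j} d(g_{ij}) ∧ dx_i ∧ dx_j = sum_{i<j, k} (∂g_{ij}/∂x_k) dx_k ∧ dx_i ∧ dx_j.
Expand each term, using dx_k ∧ dx_i ∧ dx_j = sgn(permutation) dx_{(a)} ∧ dx_{(b)} ∧ dx_{(c)} with (a < b < c) sorted:
  d(w*(x + z)) includes (∂/∂x)(w*(x + z)) dx = (w) dx, which multiplied by dy ∧ dw gives (w) dx ∧ dy ∧ dw
  d(w*(x + z)) includes (∂/∂z)(w*(x + z)) dz = (w) dz, which multiplied by dy ∧ dw gives (-w) dy ∧ dz ∧ dw
  d(x*y) includes (∂/∂x)(x*y) dx = (y) dx, which multiplied by dz ∧ dw gives (y) dx ∧ dz ∧ dw
  d(x*y) includes (∂/∂y)(x*y) dy = (x) dy, which multiplied by dz ∧ dw gives (x) dy ∧ dz ∧ dw
Collecting like 3-forms: d(omega) = (w) dx ∧ dy ∧ dw + (-w + x) dy ∧ dz ∧ dw + (y) dx ∧ dz ∧ dw.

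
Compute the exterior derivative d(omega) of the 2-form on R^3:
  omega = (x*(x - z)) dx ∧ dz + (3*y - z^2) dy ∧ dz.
d(omega) = 0

For a 2-form omega = sum_{i<j} g_{ij} dx_i ∧ dx_j, the exterior derivative is
  d(omega) = sum_{i<j} d(g_{ij}) ∧ dx_i ∧ dx_j = sum_{i<j, k} (∂g_{ij}/∂x_k) dx_k ∧ dx_i ∧ dx_j.
Expand each term, using dx_k ∧ dx_i ∧ dx_j = sgn(permutation) dx_{(a)} ∧ dx_{(b)} ∧ dx_{(c)} with (a < b < c) sorted:

Collecting like 3-forms: d(omega) = 0.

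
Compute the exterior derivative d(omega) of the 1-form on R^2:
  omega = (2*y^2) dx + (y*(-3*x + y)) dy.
d(omega) = (-7*y) dx ∧ dy

For a 1-form omega = sum_i f_i dx_i, the exterior derivative is
  d(omega) = sum_{i < j} (∂f_j/∂x_i - ∂f_i/∂x_j) dx_i ∧ dx_j.
  coefficient of dx ∧ dy: ∂f_2/∂x - ∂f_1/∂y = ∂(y*(-3*x + y))/∂x - ∂(2*y^2)/∂y = -7*y
Assembling: d(omega) = (-7*y) dx ∧ dy.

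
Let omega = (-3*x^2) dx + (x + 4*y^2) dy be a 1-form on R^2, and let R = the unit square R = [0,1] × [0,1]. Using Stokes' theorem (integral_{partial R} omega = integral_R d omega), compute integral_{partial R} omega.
integral_(partial R) omega = 1

Stokes: integral_partial_R omega = integral_R d omega with d omega = (∂Q/∂x - ∂P/∂y) dx ∧ dy.
  ∂Q/∂x = 1
  ∂P/∂y = 0
  integrand = ∂Q/∂x - ∂P/∂y = 1.
Integrating over R: integral_0^1 integral_0^1 (1) dx dy = 1.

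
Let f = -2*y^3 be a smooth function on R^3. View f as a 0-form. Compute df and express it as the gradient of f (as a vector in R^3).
df = (0) dx + (-6*y^2) dy + (0) dz; grad f = (0, -6*y^2, 0)

For a 0-form f, d f = (∂f/∂x) dx + (∂f/∂y) dy + (∂f/∂z) dz. The components of the vector representation are exactly the entries of grad f in Cartesian coordinates:
  ∂f/∂x = 0
  ∂f/∂y = -6*y^2
  ∂f/∂z = 0.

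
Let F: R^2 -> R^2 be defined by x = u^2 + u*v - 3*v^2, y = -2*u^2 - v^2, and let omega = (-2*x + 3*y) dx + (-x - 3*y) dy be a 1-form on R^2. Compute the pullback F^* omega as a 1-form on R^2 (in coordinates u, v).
F^* omega = (-36*u^3 - 8*u^2*v - 20*u*v^2 + 3*v^3) du + (-8*u^3 + 36*u^2*v + 17*u*v^2 - 30*v^3) dv

Using F^*(f dg) = (f ∘ F) d(g ∘ F), substitute each coordinate x_i by F_i(u, v) in f_i, and replace dx_i by d F_i = (∂F_i/∂u) du + (∂F_i/∂v) dv.
  For the x component: f_1(F) = -8*u^2 - 2*u*v + 3*v^2; d F_1 = (2*u + v) du + (u - 6*v) dv
  For the y component: f_2(F) = 5*u^2 - u*v + 6*v^2; d F_2 = (-4*u) du + (-2*v) dv
Combining and collecting du, dv coefficients:
  coeff of du: -36*u^3 - 8*u^2*v - 20*u*v^2 + 3*v^3
  coeff of dv: -8*u^3 + 36*u^2*v + 17*u*v^2 - 30*v^3
F^* omega = (-36*u^3 - 8*u^2*v - 20*u*v^2 + 3*v^3) du + (-8*u^3 + 36*u^2*v + 17*u*v^2 - 30*v^3) dv.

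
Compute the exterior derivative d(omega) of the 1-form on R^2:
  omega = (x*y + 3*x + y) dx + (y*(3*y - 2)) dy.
d(omega) = (-x - 1) dx ∧ dy

For a 1-form omega = sum_i f_i dx_i, the exterior derivative is
  d(omega) = sum_{i < j} (∂f_j/∂x_i - ∂f_i/∂x_j) dx_i ∧ dx_j.
  coefficient of dx ∧ dy: ∂f_2/∂x - ∂f_1/∂y = ∂(y*(3*y - 2))/∂x - ∂(x*y + 3*x + y)/∂y = -x - 1
Assembling: d(omega) = (-x - 1) dx ∧ dy.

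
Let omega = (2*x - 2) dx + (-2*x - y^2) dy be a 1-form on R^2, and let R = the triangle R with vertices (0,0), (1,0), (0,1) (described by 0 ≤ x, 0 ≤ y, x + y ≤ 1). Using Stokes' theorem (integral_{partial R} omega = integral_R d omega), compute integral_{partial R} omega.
integral_(partial R) omega = -1

Stokes: integral_partial_R omega = integral_R d omega with d omega = (∂Q/∂x - ∂P/∂y) dx ∧ dy.
  ∂Q/∂x = -2
  ∂P/∂y = 0
  integrand = ∂Q/∂x - ∂P/∂y = -2.
Integrating over R: integral_0^1 integral_0^{1-x} (-2) dy dx = -1.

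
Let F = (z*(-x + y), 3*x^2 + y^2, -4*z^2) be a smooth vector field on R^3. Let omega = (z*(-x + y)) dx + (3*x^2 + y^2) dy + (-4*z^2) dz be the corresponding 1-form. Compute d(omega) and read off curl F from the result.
d(omega) = (0) dy ∧ dz + (-x + y) dz ∧ dx + (6*x - z) dx ∧ dy; curl F = (0, -x + y, 6*x - z)

d omega = sum_{i<j} (∂f_j/∂x_i - ∂f_i/∂x_j) dx_i ∧ dx_j. Under the identification (dy ∧ dz, dz ∧ dx, dx ∧ dy) ↔ (e_x, e_y, e_z), the coefficients are exactly the components of curl F. Compute:
  ∂R/∂y - ∂Q/∂z = (0) - (0) = 0
  ∂P/∂z - ∂R/∂x = (-x + y) - (0) = -x + y
  ∂Q/∂x - ∂P/∂y = (6*x) - (z) = 6*x - z.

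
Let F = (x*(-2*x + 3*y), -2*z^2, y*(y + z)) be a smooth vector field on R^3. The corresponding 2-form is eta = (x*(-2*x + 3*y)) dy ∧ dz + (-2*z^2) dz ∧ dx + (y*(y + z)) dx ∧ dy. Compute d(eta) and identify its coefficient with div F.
d(eta) = (-4*x + 4*y) dx ∧ dy ∧ dz; div F = -4*x + 4*y

For a 2-form in R^3 of the form above, applying d gives a 3-form with coefficient ∂P/∂x + ∂Q/∂y + ∂R/∂z:
  ∂P/∂x = -4*x + 3*y
  ∂Q/∂y = 0
  ∂R/∂z = y
Sum = -4*x + 4*y, which is exactly div F.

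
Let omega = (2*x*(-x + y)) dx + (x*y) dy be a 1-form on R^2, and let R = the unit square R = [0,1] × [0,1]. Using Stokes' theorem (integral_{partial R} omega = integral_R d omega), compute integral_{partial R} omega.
integral_(partial R) omega = -1/2

Stokes: integral_partial_R omega = integral_R d omega with d omega = (∂Q/∂x - ∂P/∂y) dx ∧ dy.
  ∂Q/∂x = y
  ∂P/∂y = 2*x
  integrand = ∂Q/∂x - ∂P/∂y = -2*x + y.
Integrating over R: integral_0^1 integral_0^1 (-2*x + y) dx dy = -1/2.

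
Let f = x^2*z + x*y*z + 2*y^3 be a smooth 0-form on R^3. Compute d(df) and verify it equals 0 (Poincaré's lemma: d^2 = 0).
d(df) = 0

Step 1: df = sum_i (∂f/∂x_i) dx_i = (z*(2*x + y)) dx + (x*z + 6*y^2) dy + (x*(x + y)) dz.
Step 2: Apply d again. Using the 1-form formula, the coefficient of dx ∧ dy in d(df) is ∂^2 f/∂x ∂y - ∂^2 f/∂y ∂x = (z) - (z) = 0 (equality of mixed partials for smooth f).
Similarly for dx ∧ dz and dy ∧ dz — all coefficients vanish. So d(df) = 0.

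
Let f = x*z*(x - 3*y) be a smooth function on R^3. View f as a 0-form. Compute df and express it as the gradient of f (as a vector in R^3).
df = (z*(2*x - 3*y)) dx + (-3*x*z) dy + (x*(x - 3*y)) dz; grad f = (z*(2*x - 3*y), -3*x*z, x*(x - 3*y))

For a 0-form f, d f = (∂f/∂x) dx + (∂f/∂y) dy + (∂f/∂z) dz. The components of the vector representation are exactly the entries of grad f in Cartesian coordinates:
  ∂f/∂x = z*(2*x - 3*y)
  ∂f/∂y = -3*x*z
  ∂f/∂z = x*(x - 3*y).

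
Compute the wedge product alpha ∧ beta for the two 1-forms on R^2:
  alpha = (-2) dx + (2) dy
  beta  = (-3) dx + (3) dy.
alpha ∧ beta = 0

Distribute the wedge, using dx_i ∧ dx_j = -dx_j ∧ dx_i and dx_i ∧ dx_i = 0. For each pair (i, j) with i < j, the coefficient of dx_i ∧ dx_j in alpha ∧ beta is (alpha_i * beta_j - alpha_j * beta_i). Collecting: alpha ∧ beta = 0.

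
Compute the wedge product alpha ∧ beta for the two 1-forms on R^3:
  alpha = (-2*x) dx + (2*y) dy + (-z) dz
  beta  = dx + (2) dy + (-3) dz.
alpha ∧ beta = (-4*x - 2*y) dx ∧ dy + (6*x + z) dx ∧ dz + (-6*y + 2*z) dy ∧ dz

Distribute the wedge, using dx_i ∧ dx_j = -dx_j ∧ dx_i and dx_i ∧ dx_i = 0. For each pair (i, j) with i < j, the coefficient of dx_i ∧ dx_j in alpha ∧ beta is (alpha_i * beta_j - alpha_j * beta_i). Collecting: alpha ∧ beta = (-4*x - 2*y) dx ∧ dy + (6*x + z) dx ∧ dz + (-6*y + 2*z) dy ∧ dz.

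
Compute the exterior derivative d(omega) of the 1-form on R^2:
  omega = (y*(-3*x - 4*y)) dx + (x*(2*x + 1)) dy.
d(omega) = (7*x + 8*y + 1) dx ∧ dy

For a 1-form omega = sum_i f_i dx_i, the exterior derivative is
  d(omega) = sum_{i < j} (∂f_j/∂x_i - ∂f_i/∂x_j) dx_i ∧ dx_j.
  coefficient of dx ∧ dy: ∂f_2/∂x - ∂f_1/∂y = ∂(x*(2*x + 1))/∂x - ∂(y*(-3*x - 4*y))/∂y = 7*x + 8*y + 1
Assembling: d(omega) = (7*x + 8*y + 1) dx ∧ dy.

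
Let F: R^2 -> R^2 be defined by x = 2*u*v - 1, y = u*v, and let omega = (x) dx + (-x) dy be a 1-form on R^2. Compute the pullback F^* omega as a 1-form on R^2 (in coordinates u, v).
F^* omega = (v*(2*u*v - 1)) du + (u*(2*u*v - 1)) dv

Using F^*(f dg) = (f ∘ F) d(g ∘ F), substitute each coordinate x_i by F_i(u, v) in f_i, and replace dx_i by d F_i = (∂F_i/∂u) du + (∂F_i/∂v) dv.
  For the x component: f_1(F) = 2*u*v - 1; d F_1 = (2*v) du + (2*u) dv
  For the y component: f_2(F) = -2*u*v + 1; d F_2 = (v) du + (u) dv
Combining and collecting du, dv coefficients:
  coeff of du: v*(2*u*v - 1)
  coeff of dv: u*(2*u*v - 1)
F^* omega = (v*(2*u*v - 1)) du + (u*(2*u*v - 1)) dv.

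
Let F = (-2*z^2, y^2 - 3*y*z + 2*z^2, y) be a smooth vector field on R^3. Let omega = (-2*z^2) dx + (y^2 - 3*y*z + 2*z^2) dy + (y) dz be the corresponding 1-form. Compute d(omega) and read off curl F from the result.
d(omega) = (3*y - 4*z + 1) dy ∧ dz + (-4*z) dz ∧ dx + (0) dx ∧ dy; curl F = (3*y - 4*z + 1, -4*z, 0)

d omega = sum_{i<j} (∂f_j/∂x_i - ∂f_i/∂x_j) dx_i ∧ dx_j. Under the identification (dy ∧ dz, dz ∧ dx, dx ∧ dy) ↔ (e_x, e_y, e_z), the coefficients are exactly the components of curl F. Compute:
  ∂R/∂y - ∂Q/∂z = (1) - (-3*y + 4*z) = 3*y - 4*z + 1
  ∂P/∂z - ∂R/∂x = (-4*z) - (0) = -4*z
  ∂Q/∂x - ∂P/∂y = (0) - (0) = 0.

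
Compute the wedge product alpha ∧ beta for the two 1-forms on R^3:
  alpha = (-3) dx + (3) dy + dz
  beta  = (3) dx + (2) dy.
alpha ∧ beta = (-15) dx ∧ dy + (-3) dx ∧ dz + (-2) dy ∧ dz

Distribute the wedge, using dx_i ∧ dx_j = -dx_j ∧ dx_i and dx_i ∧ dx_i = 0. For each pair (i, j) with i < j, the coefficient of dx_i ∧ dx_j in alpha ∧ beta is (alpha_i * beta_j - alpha_j * beta_i). Collecting: alpha ∧ beta = (-15) dx ∧ dy + (-3) dx ∧ dz + (-2) dy ∧ dz.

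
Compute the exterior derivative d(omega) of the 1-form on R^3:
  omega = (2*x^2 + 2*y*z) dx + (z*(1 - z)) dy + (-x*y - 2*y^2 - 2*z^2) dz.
d(omega) = (-2*z) dx ∧ dy + (-3*y) dx ∧ dz + (-x - 4*y + 2*z - 1) dy ∧ dz

For a 1-form omega = sum_i f_i dx_i, the exterior derivative is
  d(omega) = sum_{i < j} (∂f_j/∂x_i - ∂f_i/∂x_j) dx_i ∧ dx_j.
  coefficient of dx ∧ dy: ∂f_2/∂x - ∂f_1/∂y = ∂(z*(1 - z))/∂x - ∂(2*x^2 + 2*y*z)/∂y = -2*z
  coefficient of dx ∧ dz: ∂f_3/∂x - ∂f_1/∂z = ∂(-x*y - 2*y^2 - 2*z^2)/∂x - ∂(2*x^2 + 2*y*z)/∂z = -3*y
  coefficient of dy ∧ dz: ∂f_3/∂y - ∂f_2/∂z = ∂(-x*y - 2*y^2 - 2*z^2)/∂y - ∂(z*(1 - z))/∂z = -x - 4*y + 2*z - 1
Assembling: d(omega) = (-2*z) dx ∧ dy + (-3*y) dx ∧ dz + (-x - 4*y + 2*z - 1) dy ∧ dz.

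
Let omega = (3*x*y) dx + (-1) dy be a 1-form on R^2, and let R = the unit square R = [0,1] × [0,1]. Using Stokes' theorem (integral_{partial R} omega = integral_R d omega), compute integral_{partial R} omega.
integral_(partial R) omega = -3/2

Stokes: integral_partial_R omega = integral_R d omega with d omega = (∂Q/∂x - ∂P/∂y) dx ∧ dy.
  ∂Q/∂x = 0
  ∂P/∂y = 3*x
  integrand = ∂Q/∂x - ∂P/∂y = -3*x.
Integrating over R: integral_0^1 integral_0^1 (-3*x) dx dy = -3/2.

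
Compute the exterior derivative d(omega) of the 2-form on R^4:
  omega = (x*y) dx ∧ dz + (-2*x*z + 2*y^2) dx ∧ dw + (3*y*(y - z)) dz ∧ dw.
d(omega) = (-x) dx ∧ dy ∧ dz + (-4*y) dx ∧ dy ∧ dw + (2*x) dx ∧ dz ∧ dw + (6*y - 3*z) dy ∧ dz ∧ dw

For a 2-form omega = sum_{i<j} g_{ij} dx_i ∧ dx_j, the exterior derivative is
  d(omega) = sum_{i<j} d(g_{ij}) ∧ dx_i ∧ dx_j = sum_{i<j, k} (∂g_{ij}/∂x_k) dx_k ∧ dx_i ∧ dx_j.
Expand each term, using dx_k ∧ dx_i ∧ dx_j = sgn(permutation) dx_{(a)} ∧ dx_{(b)} ∧ dx_{(c)} with (a < b < c) sorted:
  d(x*y) includes (∂/∂y)(x*y) dy = (x) dy, which multiplied by dx ∧ dz gives (-x) dx ∧ dy ∧ dz
  d(-2*x*z + 2*y^2) includes (∂/∂y)(-2*x*z + 2*y^2) dy = (4*y) dy, which multiplied by dx ∧ dw gives (-4*y) dx ∧ dy ∧ dw
  d(-2*x*z + 2*y^2) includes (∂/∂z)(-2*x*z + 2*y^2) dz = (-2*x) dz, which multiplied by dx ∧ dw gives (2*x) dx ∧ dz ∧ dw
  d(3*y*(y - z)) includes (∂/∂y)(3*y*(y - z)) dy = (6*y - 3*z) dy, which multiplied by dz ∧ dw gives (6*y - 3*z) dy ∧ dz ∧ dw
Collecting like 3-forms: d(omega) = (-x) dx ∧ dy ∧ dz + (-4*y) dx ∧ dy ∧ dw + (2*x) dx ∧ dz ∧ dw + (6*y - 3*z) dy ∧ dz ∧ dw.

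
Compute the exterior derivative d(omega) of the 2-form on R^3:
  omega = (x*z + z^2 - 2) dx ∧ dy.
d(omega) = (x + 2*z) dx ∧ dy ∧ dz

For a 2-form omega = sum_{i<j} g_{ij} dx_i ∧ dx_j, the exterior derivative is
  d(omega) = sum_{i<j} d(g_{ij}) ∧ dx_i ∧ dx_j = sum_{i<j, k} (∂g_{ij}/∂x_k) dx_k ∧ dx_i ∧ dx_j.
Expand each term, using dx_k ∧ dx_i ∧ dx_j = sgn(permutation) dx_{(a)} ∧ dx_{(b)} ∧ dx_{(c)} with (a < b < c) sorted:
  d(x*z + z^2 - 2) includes (∂/∂z)(x*z + z^2 - 2) dz = (x + 2*z) dz, which multiplied by dx ∧ dy gives (x + 2*z) dx ∧ dy ∧ dz
Collecting like 3-forms: d(omega) = (x + 2*z) dx ∧ dy ∧ dz.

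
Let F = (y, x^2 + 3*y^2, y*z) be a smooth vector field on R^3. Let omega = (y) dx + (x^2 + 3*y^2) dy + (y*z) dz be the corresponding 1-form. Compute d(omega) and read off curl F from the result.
d(omega) = (z) dy ∧ dz + (0) dz ∧ dx + (2*x - 1) dx ∧ dy; curl F = (z, 0, 2*x - 1)

d omega = sum_{i<j} (∂f_j/∂x_i - ∂f_i/∂x_j) dx_i ∧ dx_j. Under the identification (dy ∧ dz, dz ∧ dx, dx ∧ dy) ↔ (e_x, e_y, e_z), the coefficients are exactly the components of curl F. Compute:
  ∂R/∂y - ∂Q/∂z = (z) - (0) = z
  ∂P/∂z - ∂R/∂x = (0) - (0) = 0
  ∂Q/∂x - ∂P/∂y = (2*x) - (1) = 2*x - 1.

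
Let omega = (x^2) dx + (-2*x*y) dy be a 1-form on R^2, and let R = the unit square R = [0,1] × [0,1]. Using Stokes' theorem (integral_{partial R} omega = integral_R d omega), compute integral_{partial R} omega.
integral_(partial R) omega = -1

Stokes: integral_partial_R omega = integral_R d omega with d omega = (∂Q/∂x - ∂P/∂y) dx ∧ dy.
  ∂Q/∂x = -2*y
  ∂P/∂y = 0
  integrand = ∂Q/∂x - ∂P/∂y = -2*y.
Integrating over R: integral_0^1 integral_0^1 (-2*y) dx dy = -1.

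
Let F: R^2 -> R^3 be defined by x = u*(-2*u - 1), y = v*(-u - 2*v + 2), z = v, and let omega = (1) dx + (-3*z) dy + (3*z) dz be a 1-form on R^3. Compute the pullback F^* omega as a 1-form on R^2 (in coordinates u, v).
F^* omega = (-4*u + 3*v^2 - 1) du + (3*v*(u + 4*v - 1)) dv

Using F^*(f dg) = (f ∘ F) d(g ∘ F), substitute each coordinate x_i by F_i(u, v) in f_i, and replace dx_i by d F_i = (∂F_i/∂u) du + (∂F_i/∂v) dv.
  For the x component: f_1(F) = 1; d F_1 = (-4*u - 1) du + (0) dv
  For the y component: f_2(F) = -3*v; d F_2 = (-v) du + (-u - 4*v + 2) dv
  For the z component: f_3(F) = 3*v; d F_3 = (0) du + (1) dv
Combining and collecting du, dv coefficients:
  coeff of du: -4*u + 3*v^2 - 1
  coeff of dv: 3*v*(u + 4*v - 1)
F^* omega = (-4*u + 3*v^2 - 1) du + (3*v*(u + 4*v - 1)) dv.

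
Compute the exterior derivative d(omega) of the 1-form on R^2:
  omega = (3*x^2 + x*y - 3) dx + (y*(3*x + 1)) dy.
d(omega) = (-x + 3*y) dx ∧ dy

For a 1-form omega = sum_i f_i dx_i, the exterior derivative is
  d(omega) = sum_{i < j} (∂f_j/∂x_i - ∂f_i/∂x_j) dx_i ∧ dx_j.
  coefficient of dx ∧ dy: ∂f_2/∂x - ∂f_1/∂y = ∂(y*(3*x + 1))/∂x - ∂(3*x^2 + x*y - 3)/∂y = -x + 3*y
Assembling: d(omega) = (-x + 3*y) dx ∧ dy.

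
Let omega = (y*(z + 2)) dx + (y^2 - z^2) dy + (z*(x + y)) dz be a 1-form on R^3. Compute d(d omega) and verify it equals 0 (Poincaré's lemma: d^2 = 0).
d(d omega) = 0

Step 1: d omega = sum_{i<j} (∂f_j/∂x_i - ∂f_i/∂x_j) dx_i ∧ dx_j:
  coeff of dx ∧ dy: -z - 2
  coeff of dx ∧ dz: -y + z
  coeff of dy ∧ dz: 3*z
Step 2: Apply d again to each 2-form coefficient. The only possible 3-form in R^3 is dx ∧ dy ∧ dz, with coefficient
  ∂(coeff of dy∧dz)/∂x - ∂(coeff of dx∧dz)/∂y + ∂(coeff of dx∧dy)/∂z
  = ∂/∂x (3*z) - ∂/∂y (-y + z) + ∂/∂z (-z - 2).
Each of these terms simplifies to sums of mixed partials that cancel in pairs. The result is 0 (by equality of mixed partials for smooth functions — Schwarz / Clairaut).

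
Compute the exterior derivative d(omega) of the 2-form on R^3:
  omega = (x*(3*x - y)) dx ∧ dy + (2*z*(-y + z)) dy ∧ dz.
d(omega) = 0

For a 2-form omega = sum_{i<j} g_{ij} dx_i ∧ dx_j, the exterior derivative is
  d(omega) = sum_{i<j} d(g_{ij}) ∧ dx_i ∧ dx_j = sum_{i<j, k} (∂g_{ij}/∂x_k) dx_k ∧ dx_i ∧ dx_j.
Expand each term, using dx_k ∧ dx_i ∧ dx_j = sgn(permutation) dx_{(a)} ∧ dx_{(b)} ∧ dx_{(c)} with (a < b < c) sorted:

Collecting like 3-forms: d(omega) = 0.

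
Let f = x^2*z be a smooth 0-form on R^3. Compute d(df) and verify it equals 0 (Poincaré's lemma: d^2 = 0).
d(df) = 0

Step 1: df = sum_i (∂f/∂x_i) dx_i = (2*x*z) dx + (0) dy + (x^2) dz.
Step 2: Apply d again. Using the 1-form formula, the coefficient of dx ∧ dy in d(df) is ∂^2 f/∂x ∂y - ∂^2 f/∂y ∂x = (0) - (0) = 0 (equality of mixed partials for smooth f).
Similarly for dx ∧ dz and dy ∧ dz — all coefficients vanish. So d(df) = 0.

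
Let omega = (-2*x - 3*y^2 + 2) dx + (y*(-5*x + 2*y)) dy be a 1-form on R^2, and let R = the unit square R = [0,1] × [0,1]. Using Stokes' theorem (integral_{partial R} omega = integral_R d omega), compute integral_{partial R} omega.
integral_(partial R) omega = 1/2

Stokes: integral_partial_R omega = integral_R d omega with d omega = (∂Q/∂x - ∂P/∂y) dx ∧ dy.
  ∂Q/∂x = -5*y
  ∂P/∂y = -6*y
  integrand = ∂Q/∂x - ∂P/∂y = y.
Integrating over R: integral_0^1 integral_0^1 (y) dx dy = 1/2.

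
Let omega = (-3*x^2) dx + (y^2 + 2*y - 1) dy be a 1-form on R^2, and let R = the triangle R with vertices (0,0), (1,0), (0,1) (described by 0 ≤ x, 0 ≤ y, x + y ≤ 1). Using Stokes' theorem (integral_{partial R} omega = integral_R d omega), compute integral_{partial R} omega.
integral_(partial R) omega = 0

Stokes: integral_partial_R omega = integral_R d omega with d omega = (∂Q/∂x - ∂P/∂y) dx ∧ dy.
  ∂Q/∂x = 0
  ∂P/∂y = 0
  integrand = ∂Q/∂x - ∂P/∂y = 0.
Integrating over R: integral_0^1 integral_0^{1-x} (0) dy dx = 0.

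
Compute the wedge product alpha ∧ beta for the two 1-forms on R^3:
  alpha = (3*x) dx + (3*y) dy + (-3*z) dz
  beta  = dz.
alpha ∧ beta = (3*x) dx ∧ dz + (3*y) dy ∧ dz

Distribute the wedge, using dx_i ∧ dx_j = -dx_j ∧ dx_i and dx_i ∧ dx_i = 0. For each pair (i, j) with i < j, the coefficient of dx_i ∧ dx_j in alpha ∧ beta is (alpha_i * beta_j - alpha_j * beta_i). Collecting: alpha ∧ beta = (3*x) dx ∧ dz + (3*y) dy ∧ dz.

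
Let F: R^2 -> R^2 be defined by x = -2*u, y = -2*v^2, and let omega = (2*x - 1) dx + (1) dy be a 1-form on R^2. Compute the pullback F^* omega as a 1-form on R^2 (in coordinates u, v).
F^* omega = (8*u + 2) du + (-4*v) dv

Using F^*(f dg) = (f ∘ F) d(g ∘ F), substitute each coordinate x_i by F_i(u, v) in f_i, and replace dx_i by d F_i = (∂F_i/∂u) du + (∂F_i/∂v) dv.
  For the x component: f_1(F) = -4*u - 1; d F_1 = (-2) du + (0) dv
  For the y component: f_2(F) = 1; d F_2 = (0) du + (-4*v) dv
Combining and collecting du, dv coefficients:
  coeff of du: 8*u + 2
  coeff of dv: -4*v
F^* omega = (8*u + 2) du + (-4*v) dv.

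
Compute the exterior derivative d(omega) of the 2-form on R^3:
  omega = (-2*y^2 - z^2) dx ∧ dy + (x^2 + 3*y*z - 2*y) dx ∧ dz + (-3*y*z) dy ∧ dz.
d(omega) = (2 - 5*z) dx ∧ dy ∧ dz

For a 2-form omega = sum_{i<j} g_{ij} dx_i ∧ dx_j, the exterior derivative is
  d(omega) = sum_{i<j} d(g_{ij}) ∧ dx_i ∧ dx_j = sum_{i<j, k} (∂g_{ij}/∂x_k) dx_k ∧ dx_i ∧ dx_j.
Expand each term, using dx_k ∧ dx_i ∧ dx_j = sgn(permutation) dx_{(a)} ∧ dx_{(b)} ∧ dx_{(c)} with (a < b < c) sorted:
  d(-2*y^2 - z^2) includes (∂/∂z)(-2*y^2 - z^2) dz = (-2*z) dz, which multiplied by dx ∧ dy gives (-2*z) dx ∧ dy ∧ dz
  d(x^2 + 3*y*z - 2*y) includes (∂/∂y)(x^2 + 3*y*z - 2*y) dy = (3*z - 2) dy, which multiplied by dx ∧ dz gives (2 - 3*z) dx ∧ dy ∧ dz
Collecting like 3-forms: d(omega) = (2 - 5*z) dx ∧ dy ∧ dz.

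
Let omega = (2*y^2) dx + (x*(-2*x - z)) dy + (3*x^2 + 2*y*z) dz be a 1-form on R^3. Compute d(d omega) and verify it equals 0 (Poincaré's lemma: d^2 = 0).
d(d omega) = 0

Step 1: d omega = sum_{i<j} (∂f_j/∂x_i - ∂f_i/∂x_j) dx_i ∧ dx_j:
  coeff of dx ∧ dy: -4*x - 4*y - z
  coeff of dx ∧ dz: 6*x
  coeff of dy ∧ dz: x + 2*z
Step 2: Apply d again to each 2-form coefficient. The only possible 3-form in R^3 is dx ∧ dy ∧ dz, with coefficient
  ∂(coeff of dy∧dz)/∂x - ∂(coeff of dx∧dz)/∂y + ∂(coeff of dx∧dy)/∂z
  = ∂/∂x (x + 2*z) - ∂/∂y (6*x) + ∂/∂z (-4*x - 4*y - z).
Each of these terms simplifies to sums of mixed partials that cancel in pairs. The result is 0 (by equality of mixed partials for smooth functions — Schwarz / Clairaut).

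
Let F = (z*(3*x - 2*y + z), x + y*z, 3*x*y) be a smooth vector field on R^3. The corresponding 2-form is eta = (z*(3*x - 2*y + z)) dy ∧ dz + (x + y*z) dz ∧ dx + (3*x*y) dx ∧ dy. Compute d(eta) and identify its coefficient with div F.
d(eta) = (4*z) dx ∧ dy ∧ dz; div F = 4*z

For a 2-form in R^3 of the form above, applying d gives a 3-form with coefficient ∂P/∂x + ∂Q/∂y + ∂R/∂z:
  ∂P/∂x = 3*z
  ∂Q/∂y = z
  ∂R/∂z = 0
Sum = 4*z, which is exactly div F.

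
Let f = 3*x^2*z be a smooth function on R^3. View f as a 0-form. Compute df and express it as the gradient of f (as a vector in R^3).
df = (6*x*z) dx + (0) dy + (3*x^2) dz; grad f = (6*x*z, 0, 3*x^2)

For a 0-form f, d f = (∂f/∂x) dx + (∂f/∂y) dy + (∂f/∂z) dz. The components of the vector representation are exactly the entries of grad f in Cartesian coordinates:
  ∂f/∂x = 6*x*z
  ∂f/∂y = 0
  ∂f/∂z = 3*x^2.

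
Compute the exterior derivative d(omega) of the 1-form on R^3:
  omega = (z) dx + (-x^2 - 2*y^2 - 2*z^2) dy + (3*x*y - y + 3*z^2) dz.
d(omega) = (-2*x) dx ∧ dy + (3*y - 1) dx ∧ dz + (3*x + 4*z - 1) dy ∧ dz

For a 1-form omega = sum_i f_i dx_i, the exterior derivative is
  d(omega) = sum_{i < j} (∂f_j/∂x_i - ∂f_i/∂x_j) dx_i ∧ dx_j.
  coefficient of dx ∧ dy: ∂f_2/∂x - ∂f_1/∂y = ∂(-x^2 - 2*y^2 - 2*z^2)/∂x - ∂(z)/∂y = -2*x
  coefficient of dx ∧ dz: ∂f_3/∂x - ∂f_1/∂z = ∂(3*x*y - y + 3*z^2)/∂x - ∂(z)/∂z = 3*y - 1
  coefficient of dy ∧ dz: ∂f_3/∂y - ∂f_2/∂z = ∂(3*x*y - y + 3*z^2)/∂y - ∂(-x^2 - 2*y^2 - 2*z^2)/∂z = 3*x + 4*z - 1
Assembling: d(omega) = (-2*x) dx ∧ dy + (3*y - 1) dx ∧ dz + (3*x + 4*z - 1) dy ∧ dz.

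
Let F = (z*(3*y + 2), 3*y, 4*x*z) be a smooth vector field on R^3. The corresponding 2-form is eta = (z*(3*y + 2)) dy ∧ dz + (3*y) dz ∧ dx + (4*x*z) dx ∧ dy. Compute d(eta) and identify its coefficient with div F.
d(eta) = (4*x + 3) dx ∧ dy ∧ dz; div F = 4*x + 3

For a 2-form in R^3 of the form above, applying d gives a 3-form with coefficient ∂P/∂x + ∂Q/∂y + ∂R/∂z:
  ∂P/∂x = 0
  ∂Q/∂y = 3
  ∂R/∂z = 4*x
Sum = 4*x + 3, which is exactly div F.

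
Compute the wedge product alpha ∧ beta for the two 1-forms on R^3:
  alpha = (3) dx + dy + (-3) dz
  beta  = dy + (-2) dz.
alpha ∧ beta = (3) dx ∧ dy + (-6) dx ∧ dz + (1) dy ∧ dz

Distribute the wedge, using dx_i ∧ dx_j = -dx_j ∧ dx_i and dx_i ∧ dx_i = 0. For each pair (i, j) with i < j, the coefficient of dx_i ∧ dx_j in alpha ∧ beta is (alpha_i * beta_j - alpha_j * beta_i). Collecting: alpha ∧ beta = (3) dx ∧ dy + (-6) dx ∧ dz + (1) dy ∧ dz.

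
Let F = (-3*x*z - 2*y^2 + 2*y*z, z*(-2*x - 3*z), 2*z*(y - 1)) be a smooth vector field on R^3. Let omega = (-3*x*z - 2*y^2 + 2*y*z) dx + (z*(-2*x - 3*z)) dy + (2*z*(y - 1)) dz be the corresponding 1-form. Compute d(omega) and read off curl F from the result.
d(omega) = (2*x + 8*z) dy ∧ dz + (-3*x + 2*y) dz ∧ dx + (4*y - 4*z) dx ∧ dy; curl F = (2*x + 8*z, -3*x + 2*y, 4*y - 4*z)

d omega = sum_{i<j} (∂f_j/∂x_i - ∂f_i/∂x_j) dx_i ∧ dx_j. Under the identification (dy ∧ dz, dz ∧ dx, dx ∧ dy) ↔ (e_x, e_y, e_z), the coefficients are exactly the components of curl F. Compute:
  ∂R/∂y - ∂Q/∂z = (2*z) - (-2*x - 6*z) = 2*x + 8*z
  ∂P/∂z - ∂R/∂x = (-3*x + 2*y) - (0) = -3*x + 2*y
  ∂Q/∂x - ∂P/∂y = (-2*z) - (-4*y + 2*z) = 4*y - 4*z.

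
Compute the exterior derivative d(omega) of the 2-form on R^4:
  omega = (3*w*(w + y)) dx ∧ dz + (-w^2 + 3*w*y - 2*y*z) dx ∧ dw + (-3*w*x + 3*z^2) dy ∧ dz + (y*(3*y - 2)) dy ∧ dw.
d(omega) = (-6*w) dx ∧ dy ∧ dz + (6*w + 5*y) dx ∧ dz ∧ dw + (-3*w + 2*z) dx ∧ dy ∧ dw + (-3*x) dy ∧ dz ∧ dw

For a 2-form omega = sum_{i<j} g_{ij} dx_i ∧ dx_j, the exterior derivative is
  d(omega) = sum_{i<j} d(g_{ij}) ∧ dx_i ∧ dx_j = sum_{i<j, k} (∂g_{ij}/∂x_k) dx_k ∧ dx_i ∧ dx_j.
Expand each term, using dx_k ∧ dx_i ∧ dx_j = sgn(permutation) dx_{(a)} ∧ dx_{(b)} ∧ dx_{(c)} with (a < b < c) sorted:
  d(3*w*(w + y)) includes (∂/∂y)(3*w*(w + y)) dy = (3*w) dy, which multiplied by dx ∧ dz gives (-3*w) dx ∧ dy ∧ dz
  d(3*w*(w + y)) includes (∂/∂w)(3*w*(w + y)) dw = (6*w + 3*y) dw, which multiplied by dx ∧ dz gives (6*w + 3*y) dx ∧ dz ∧ dw
  d(-w^2 + 3*w*y - 2*y*z) includes (∂/∂y)(-w^2 + 3*w*y - 2*y*z) dy = (3*w - 2*z) dy, which multiplied by dx ∧ dw gives (-3*w + 2*z) dx ∧ dy ∧ dw
  d(-w^2 + 3*w*y - 2*y*z) includes (∂/∂z)(-w^2 + 3*w*y - 2*y*z) dz = (-2*y) dz, which multiplied by dx ∧ dw gives (2*y) dx ∧ dz ∧ dw
  d(-3*w*x + 3*z^2) includes (∂/∂x)(-3*w*x + 3*z^2) dx = (-3*w) dx, which multiplied by dy ∧ dz gives (-3*w) dx ∧ dy ∧ dz
  d(-3*w*x + 3*z^2) includes (∂/∂w)(-3*w*x + 3*z^2) dw = (-3*x) dw, which multiplied by dy ∧ dz gives (-3*x) dy ∧ dz ∧ dw
Collecting like 3-forms: d(omega) = (-6*w) dx ∧ dy ∧ dz + (6*w + 5*y) dx ∧ dz ∧ dw + (-3*w + 2*z) dx ∧ dy ∧ dw + (-3*x) dy ∧ dz ∧ dw.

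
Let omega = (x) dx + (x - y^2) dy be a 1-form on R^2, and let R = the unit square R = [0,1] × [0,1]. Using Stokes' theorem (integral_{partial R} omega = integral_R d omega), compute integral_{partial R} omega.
integral_(partial R) omega = 1

Stokes: integral_partial_R omega = integral_R d omega with d omega = (∂Q/∂x - ∂P/∂y) dx ∧ dy.
  ∂Q/∂x = 1
  ∂P/∂y = 0
  integrand = ∂Q/∂x - ∂P/∂y = 1.
Integrating over R: integral_0^1 integral_0^1 (1) dx dy = 1.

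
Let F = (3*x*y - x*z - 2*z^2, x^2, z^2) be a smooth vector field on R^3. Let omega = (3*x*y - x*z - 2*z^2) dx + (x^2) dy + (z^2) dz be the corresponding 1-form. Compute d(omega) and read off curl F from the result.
d(omega) = (0) dy ∧ dz + (-x - 4*z) dz ∧ dx + (-x) dx ∧ dy; curl F = (0, -x - 4*z, -x)

d omega = sum_{i<j} (∂f_j/∂x_i - ∂f_i/∂x_j) dx_i ∧ dx_j. Under the identification (dy ∧ dz, dz ∧ dx, dx ∧ dy) ↔ (e_x, e_y, e_z), the coefficients are exactly the components of curl F. Compute:
  ∂R/∂y - ∂Q/∂z = (0) - (0) = 0
  ∂P/∂z - ∂R/∂x = (-x - 4*z) - (0) = -x - 4*z
  ∂Q/∂x - ∂P/∂y = (2*x) - (3*x) = -x.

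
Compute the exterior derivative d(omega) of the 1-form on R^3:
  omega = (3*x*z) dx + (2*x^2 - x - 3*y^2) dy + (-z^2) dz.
d(omega) = (4*x - 1) dx ∧ dy + (-3*x) dx ∧ dz

For a 1-form omega = sum_i f_i dx_i, the exterior derivative is
  d(omega) = sum_{i < j} (∂f_j/∂x_i - ∂f_i/∂x_j) dx_i ∧ dx_j.
  coefficient of dx ∧ dy: ∂f_2/∂x - ∂f_1/∂y = ∂(2*x^2 - x - 3*y^2)/∂x - ∂(3*x*z)/∂y = 4*x - 1
  coefficient of dx ∧ dz: ∂f_3/∂x - ∂f_1/∂z = ∂(-z^2)/∂x - ∂(3*x*z)/∂z = -3*x
Assembling: d(omega) = (4*x - 1) dx ∧ dy + (-3*x) dx ∧ dz.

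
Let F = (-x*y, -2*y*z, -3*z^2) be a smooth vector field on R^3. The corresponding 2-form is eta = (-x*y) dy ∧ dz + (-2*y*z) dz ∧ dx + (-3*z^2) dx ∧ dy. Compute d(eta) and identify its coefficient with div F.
d(eta) = (-y - 8*z) dx ∧ dy ∧ dz; div F = -y - 8*z

For a 2-form in R^3 of the form above, applying d gives a 3-form with coefficient ∂P/∂x + ∂Q/∂y + ∂R/∂z:
  ∂P/∂x = -y
  ∂Q/∂y = -2*z
  ∂R/∂z = -6*z
Sum = -y - 8*z, which is exactly div F.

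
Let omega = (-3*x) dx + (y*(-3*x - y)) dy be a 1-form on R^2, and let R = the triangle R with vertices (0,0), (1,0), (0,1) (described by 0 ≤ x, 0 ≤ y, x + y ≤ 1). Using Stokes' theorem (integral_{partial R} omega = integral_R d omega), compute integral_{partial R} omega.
integral_(partial R) omega = -1/2

Stokes: integral_partial_R omega = integral_R d omega with d omega = (∂Q/∂x - ∂P/∂y) dx ∧ dy.
  ∂Q/∂x = -3*y
  ∂P/∂y = 0
  integrand = ∂Q/∂x - ∂P/∂y = -3*y.
Integrating over R: integral_0^1 integral_0^{1-x} (-3*y) dy dx = -1/2.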